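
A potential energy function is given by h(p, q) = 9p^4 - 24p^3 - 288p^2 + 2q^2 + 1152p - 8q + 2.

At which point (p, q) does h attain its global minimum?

(-4, 2)

h(p,q) separates as A(p) + B(q) + 2, so its minimum is min A + min B + 2.
A'(p) = 36(p - 4)(p - 2)(p + 4) vanishes at p ∈ {-4, 2, 4}; B'(q) = 4q - 8 vanishes at q ∈ {2}.
Local minima of A (where A''>0): A(-4)=-5376, A(4)=768. Local minima of B: B(2)=-8.
So the global minimum of h is A(-4) + B(2) + 2 = -5376 − 8 + 2 = -5382, attained at (-4, 2).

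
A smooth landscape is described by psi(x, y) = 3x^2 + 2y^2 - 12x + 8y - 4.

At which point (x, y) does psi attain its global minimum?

psi(x,y) separates as P(x) + Q(y) − 4, so its minimum is min P + min Q − 4.
P'(x) = 6x - 12 vanishes at x ∈ {2}; Q'(y) = 4y + 8 vanishes at y ∈ {-2}.
Local minima of P (where P''>0): P(2)=-12. Local minima of Q: Q(-2)=-8.
So the global minimum of psi is P(2) + Q(-2) − 4 = -12 − 8 − 4 = -24, attained at (2, -2).

(2, -2)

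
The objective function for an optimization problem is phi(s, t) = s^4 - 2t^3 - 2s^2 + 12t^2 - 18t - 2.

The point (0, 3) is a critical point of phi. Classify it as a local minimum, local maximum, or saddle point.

The mixed partial ∂²phi/∂s∂t is 0, so the Hessian at any point is diag(phi_ss, phi_tt) = diag(4(3s^2 - 1), 12(-t + 2)).
At (0, 3): H = diag(-4, -12).
Both eigenvalues are negative, so H is negative definite: a local maximum.

local maximum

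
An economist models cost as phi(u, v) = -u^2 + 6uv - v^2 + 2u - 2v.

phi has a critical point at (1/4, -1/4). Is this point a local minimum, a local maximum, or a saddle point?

saddle point

The Hessian of phi is constant: H = [[-2, 6], [6, -2]].
det(H) = (-2)·(-2) − 6² = -32.
Since det(H) < 0, H is indefinite and the critical point is a saddle point.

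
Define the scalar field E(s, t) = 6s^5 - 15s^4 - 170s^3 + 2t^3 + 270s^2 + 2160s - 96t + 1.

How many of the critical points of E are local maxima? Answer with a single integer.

2

E separates as a function of s plus a function of t, so ∇E=0 decouples.
∂E/∂s = 30(s - 4)(s - 3)(s + 2)(s + 3) = 0 at s ∈ {-3, -2, 3, 4}; ∂E/∂t = 6(t - 4)(t + 4) = 0 at t ∈ {-4, 4}.
The Hessian is diagonal: diag(E_ss, E_tt). Second derivatives: E_ss(-3)=-1260, E_ss(-2)=900, E_ss(3)=-900, E_ss(4)=1260; E_tt(-4)=-48, E_tt(4)=48.
Local maxima occur where both diagonal entries negative: (-3, -4), (3, -4). Count: 2.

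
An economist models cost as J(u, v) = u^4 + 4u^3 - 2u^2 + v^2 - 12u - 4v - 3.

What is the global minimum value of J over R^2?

-16

J(u,v) separates as P(u) + Q(v) − 3, so its minimum is min P + min Q − 3.
P'(u) = 4(u - 1)(u + 1)(u + 3) vanishes at u ∈ {-3, -1, 1}; Q'(v) = 2v - 4 vanishes at v ∈ {2}.
Local minima of P (where P''>0): P(-3)=-9, P(1)=-9. Local minima of Q: Q(2)=-4.
So the global minimum of J is P(-3) + Q(2) − 3 = -9 − 4 − 3 = -16, attained at (-3, 2).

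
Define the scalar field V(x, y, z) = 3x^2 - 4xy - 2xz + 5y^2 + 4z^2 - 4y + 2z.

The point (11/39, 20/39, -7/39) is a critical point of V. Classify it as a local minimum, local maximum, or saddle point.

The Hessian is constant: H = [[6, -4, -2], [-4, 10, 0], [-2, 0, 8]].
Leading principal minors: Δ₁ = 6, Δ₂ = 44, Δ₃ = 312.
All leading minors are positive, so H is positive definite: a local minimum.

local minimum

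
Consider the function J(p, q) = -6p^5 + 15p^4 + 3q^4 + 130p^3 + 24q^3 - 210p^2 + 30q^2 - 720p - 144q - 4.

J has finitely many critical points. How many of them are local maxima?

2

J separates as a function of p plus a function of q, so ∇J=0 decouples.
∂J/∂p = -30(p - 4)(p - 2)(p + 1)(p + 3) = 0 at p ∈ {-3, -1, 2, 4}; ∂J/∂q = 12(q - 1)(q + 3)(q + 4) = 0 at q ∈ {-4, -3, 1}.
The Hessian is diagonal: diag(J_pp, J_qq). Second derivatives: J_pp(-3)=2100, J_pp(-1)=-900, J_pp(2)=900, J_pp(4)=-2100; J_qq(-4)=60, J_qq(-3)=-48, J_qq(1)=240.
Local maxima occur where both diagonal entries negative: (-1, -3), (4, -3). Count: 2.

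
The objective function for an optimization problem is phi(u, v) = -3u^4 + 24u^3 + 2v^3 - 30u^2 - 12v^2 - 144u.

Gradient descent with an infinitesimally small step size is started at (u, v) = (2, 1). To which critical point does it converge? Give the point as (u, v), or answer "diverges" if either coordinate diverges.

phi is separable, so gradient descent decouples: u follows -∂phi/∂u, v follows -∂phi/∂v.
∂phi/∂u = -12(u - 4)(u - 3)(u + 1); at u=2 this is -72, so u increases.
∂phi/∂v = 6v(v - 4); at v=1 this is -18, so v increases.
u converges to its nearest critical value 3 (a local min of the u-part); v converges to 4. The iterate converges to (3, 4).

(3, 4)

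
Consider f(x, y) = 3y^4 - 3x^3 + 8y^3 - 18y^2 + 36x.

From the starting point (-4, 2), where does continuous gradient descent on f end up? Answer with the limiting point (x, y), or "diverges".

(-2, 1)

f is separable, so gradient descent decouples: x follows -∂f/∂x, y follows -∂f/∂y.
∂f/∂x = -9(x - 2)(x + 2); at x=-4 this is -108, so x increases.
∂f/∂y = 12y(y - 1)(y + 3); at y=2 this is 120, so y decreases.
x converges to its nearest critical value -2 (a local min of the x-part); y converges to 1. The iterate converges to (-2, 1).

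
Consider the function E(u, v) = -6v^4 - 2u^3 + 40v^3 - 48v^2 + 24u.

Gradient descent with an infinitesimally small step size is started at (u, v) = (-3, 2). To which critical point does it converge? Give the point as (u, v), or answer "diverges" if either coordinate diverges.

(-2, 1)

E is separable, so gradient descent decouples: u follows -∂E/∂u, v follows -∂E/∂v.
∂E/∂u = -6(u - 2)(u + 2); at u=-3 this is -30, so u increases.
∂E/∂v = -24v(v - 4)(v - 1); at v=2 this is 96, so v decreases.
u converges to its nearest critical value -2 (a local min of the u-part); v converges to 1. The iterate converges to (-2, 1).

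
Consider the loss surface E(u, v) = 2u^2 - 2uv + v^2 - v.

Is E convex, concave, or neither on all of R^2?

convex

E is quadratic, so its Hessian is the constant matrix H = [[4, -2], [-2, 2]].
det(H) = 4, tr(H) = 6.
det(H) > 0 and tr(H) > 0, so H is positive definite everywhere: convex.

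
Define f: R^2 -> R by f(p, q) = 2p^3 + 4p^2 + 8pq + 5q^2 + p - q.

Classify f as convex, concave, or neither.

neither

The term 2p^3 is cubic, so the Hessian is not constant.
∂²f/∂p² = 12p + 8, which takes both signs as p varies (negative for sufficiently negative p). A diagonal entry of the Hessian changing sign means the Hessian is neither positive- nor negative-semidefinite on all of R^2.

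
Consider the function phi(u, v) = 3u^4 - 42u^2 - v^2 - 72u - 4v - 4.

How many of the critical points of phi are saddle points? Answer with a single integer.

2

phi separates as a function of u plus a function of v, so ∇phi=0 decouples.
∂phi/∂u = 12(u - 3)(u + 1)(u + 2) = 0 at u ∈ {-2, -1, 3}; ∂phi/∂v = -2(v + 2) = 0 at v ∈ {-2}.
The Hessian is diagonal: diag(phi_uu, phi_vv). Second derivatives: phi_uu(-2)=60, phi_uu(-1)=-48, phi_uu(3)=240; phi_vv(-2)=-2.
Saddle points occur where the two diagonal entries have opposite signs: (-2, -2), (3, -2). Count: 2.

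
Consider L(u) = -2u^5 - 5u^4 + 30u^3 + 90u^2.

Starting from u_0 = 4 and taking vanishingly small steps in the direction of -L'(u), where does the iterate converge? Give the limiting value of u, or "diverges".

diverges

L'(u) = -10u(u - 3)(u + 2)(u + 3), so L'(4) = -1680.
Gradient descent moves in the -L' direction, i.e. u is increasing.
There is no critical point above u=4, and L' keeps the same sign, so the iterate runs off to +∞.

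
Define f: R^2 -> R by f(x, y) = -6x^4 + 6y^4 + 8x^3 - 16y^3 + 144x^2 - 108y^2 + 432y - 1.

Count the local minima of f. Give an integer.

2

f separates as a function of x plus a function of y, so ∇f=0 decouples.
∂f/∂x = -24x(x - 4)(x + 3) = 0 at x ∈ {-3, 0, 4}; ∂f/∂y = 24(y - 3)(y - 2)(y + 3) = 0 at y ∈ {-3, 2, 3}.
The Hessian is diagonal: diag(f_xx, f_yy). Second derivatives: f_xx(-3)=-504, f_xx(0)=288, f_xx(4)=-672; f_yy(-3)=720, f_yy(2)=-120, f_yy(3)=144.
Local minima occur where both diagonal entries positive: (0, -3), (0, 3). Count: 2.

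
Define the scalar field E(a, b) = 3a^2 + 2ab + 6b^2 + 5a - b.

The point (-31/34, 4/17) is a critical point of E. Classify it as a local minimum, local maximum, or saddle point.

The Hessian of E is constant: H = [[6, 2], [2, 12]].
det(H) = 6·12 − 2² = 68.
det(H) > 0 and tr(H) = 18 > 0, so H is positive definite and the point is a local minimum.

local minimum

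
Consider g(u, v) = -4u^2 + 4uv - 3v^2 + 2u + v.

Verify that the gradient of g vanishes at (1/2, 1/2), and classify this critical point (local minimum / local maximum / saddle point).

∇g = (-8u + 4v + 2, 4u - 6v + 1); substituting (1/2, 1/2) gives ∇g = (0, 0), so (1/2, 1/2) is indeed a critical point.
The Hessian of g is constant: H = [[-8, 4], [4, -6]].
det(H) = (-8)·(-6) − 4² = 32.
det(H) > 0 and tr(H) = -14 < 0, so H is negative definite and the point is a local maximum.

local maximum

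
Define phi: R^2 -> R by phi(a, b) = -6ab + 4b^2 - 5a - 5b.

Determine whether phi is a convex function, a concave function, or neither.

neither

phi is quadratic, so its Hessian is the constant matrix H = [[0, -6], [-6, 8]].
det(H) = -36, tr(H) = 8.
det(H) < 0, so H is indefinite: neither convex nor concave.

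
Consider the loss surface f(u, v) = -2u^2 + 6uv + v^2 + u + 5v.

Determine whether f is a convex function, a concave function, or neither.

neither

f is quadratic, so its Hessian is the constant matrix H = [[-4, 6], [6, 2]].
det(H) = -44, tr(H) = -2.
det(H) < 0, so H is indefinite: neither convex nor concave.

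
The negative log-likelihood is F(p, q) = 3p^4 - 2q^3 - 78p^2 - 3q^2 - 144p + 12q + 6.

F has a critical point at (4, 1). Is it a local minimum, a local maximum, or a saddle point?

saddle point

The mixed partial ∂²F/∂p∂q is 0, so the Hessian at any point is diag(F_pp, F_qq) = diag(12(3p^2 - 13), -6(2q + 1)).
At (4, 1): H = diag(420, -18).
The eigenvalues have opposite signs, so H is indefinite: a saddle point.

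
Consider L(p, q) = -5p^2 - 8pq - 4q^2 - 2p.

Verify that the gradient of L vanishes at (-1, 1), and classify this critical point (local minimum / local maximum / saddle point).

∇L = (-10p - 8q - 2, -8p - 8q); substituting (-1, 1) gives ∇L = (0, 0), so (-1, 1) is indeed a critical point.
The Hessian of L is constant: H = [[-10, -8], [-8, -8]].
det(H) = (-10)·(-8) − (-8)² = 16.
det(H) > 0 and tr(H) = -18 < 0, so H is negative definite and the point is a local maximum.

local maximum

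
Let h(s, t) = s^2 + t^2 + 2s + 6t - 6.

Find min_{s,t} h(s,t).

-16

h(s,t) separates as P(s) + Q(t) − 6, so its minimum is min P + min Q − 6.
P'(s) = 2s + 2 vanishes at s ∈ {-1}; Q'(t) = 2(t + 3) vanishes at t ∈ {-3}.
Local minima of P (where P''>0): P(-1)=-1. Local minima of Q: Q(-3)=-9.
So the global minimum of h is P(-1) + Q(-3) − 6 = -1 − 9 − 6 = -16, attained at (-1, -3).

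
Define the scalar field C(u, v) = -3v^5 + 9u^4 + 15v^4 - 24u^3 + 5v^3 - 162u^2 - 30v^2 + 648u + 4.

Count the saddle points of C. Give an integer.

6

C separates as a function of u plus a function of v, so ∇C=0 decouples.
∂C/∂u = 36(u - 3)(u - 2)(u + 3) = 0 at u ∈ {-3, 2, 3}; ∂C/∂v = -15v(v - 4)(v - 1)(v + 1) = 0 at v ∈ {-1, 0, 1, 4}.
The Hessian is diagonal: diag(C_uu, C_vv). Second derivatives: C_uu(-3)=1080, C_uu(2)=-180, C_uu(3)=216; C_vv(-1)=150, C_vv(0)=-60, C_vv(1)=90, C_vv(4)=-900.
Saddle points occur where the two diagonal entries have opposite signs: (-3, 0), (-3, 4), (2, -1), (2, 1), (3, 0), (3, 4). Count: 6.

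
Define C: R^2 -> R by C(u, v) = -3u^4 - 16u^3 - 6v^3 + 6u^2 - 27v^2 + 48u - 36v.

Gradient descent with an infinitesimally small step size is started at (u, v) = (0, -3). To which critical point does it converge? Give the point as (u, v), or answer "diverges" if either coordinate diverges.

(-1, -2)

C is separable, so gradient descent decouples: u follows -∂C/∂u, v follows -∂C/∂v.
∂C/∂u = -12(u - 1)(u + 1)(u + 4); at u=0 this is 48, so u decreases.
∂C/∂v = -18(v + 1)(v + 2); at v=-3 this is -36, so v increases.
u converges to its nearest critical value -1 (a local min of the u-part); v converges to -2. The iterate converges to (-1, -2).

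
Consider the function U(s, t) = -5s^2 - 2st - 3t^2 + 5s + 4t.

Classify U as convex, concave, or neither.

concave

U is quadratic, so its Hessian is the constant matrix H = [[-10, -2], [-2, -6]].
det(H) = 56, tr(H) = -16.
det(H) > 0 and tr(H) < 0, so H is negative definite everywhere: concave.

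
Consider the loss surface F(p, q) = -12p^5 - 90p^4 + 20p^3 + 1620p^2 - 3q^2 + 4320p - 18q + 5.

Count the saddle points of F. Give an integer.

F separates as a function of p plus a function of q, so ∇F=0 decouples.
∂F/∂p = -60(p - 3)(p + 2)(p + 3)(p + 4) = 0 at p ∈ {-4, -3, -2, 3}; ∂F/∂q = -6(q + 3) = 0 at q ∈ {-3}.
The Hessian is diagonal: diag(F_pp, F_qq). Second derivatives: F_pp(-4)=840, F_pp(-3)=-360, F_pp(-2)=600, F_pp(3)=-12600; F_qq(-3)=-6.
Saddle points occur where the two diagonal entries have opposite signs: (-4, -3), (-2, -3). Count: 2.

2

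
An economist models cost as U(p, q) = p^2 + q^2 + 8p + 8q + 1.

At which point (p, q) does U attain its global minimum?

U(p,q) separates as A(p) + B(q) + 1, so its minimum is min A + min B + 1.
A'(p) = 2p + 8 vanishes at p ∈ {-4}; B'(q) = 2q + 8 vanishes at q ∈ {-4}.
Local minima of A (where A''>0): A(-4)=-16. Local minima of B: B(-4)=-16.
So the global minimum of U is A(-4) + B(-4) + 1 = -16 − 16 + 1 = -31, attained at (-4, -4).

(-4, -4)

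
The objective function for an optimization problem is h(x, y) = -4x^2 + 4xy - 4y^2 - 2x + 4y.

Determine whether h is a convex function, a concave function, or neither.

concave

h is quadratic, so its Hessian is the constant matrix H = [[-8, 4], [4, -8]].
det(H) = 48, tr(H) = -16.
det(H) > 0 and tr(H) < 0, so H is negative definite everywhere: concave.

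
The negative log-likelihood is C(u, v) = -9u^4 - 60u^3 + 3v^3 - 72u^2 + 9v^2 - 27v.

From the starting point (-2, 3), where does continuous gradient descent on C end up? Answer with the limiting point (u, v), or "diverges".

C is separable, so gradient descent decouples: u follows -∂C/∂u, v follows -∂C/∂v.
∂C/∂u = -36u(u + 1)(u + 4); at u=-2 this is -144, so u increases.
∂C/∂v = 9(v - 1)(v + 3); at v=3 this is 108, so v decreases.
u converges to its nearest critical value -1 (a local min of the u-part); v converges to 1. The iterate converges to (-1, 1).

(-1, 1)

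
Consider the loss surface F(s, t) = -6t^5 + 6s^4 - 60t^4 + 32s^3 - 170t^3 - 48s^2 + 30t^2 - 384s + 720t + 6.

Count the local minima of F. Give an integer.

F separates as a function of s plus a function of t, so ∇F=0 decouples.
∂F/∂s = 24(s - 2)(s + 2)(s + 4) = 0 at s ∈ {-4, -2, 2}; ∂F/∂t = -30(t - 1)(t + 2)(t + 3)(t + 4) = 0 at t ∈ {-4, -3, -2, 1}.
The Hessian is diagonal: diag(F_ss, F_tt). Second derivatives: F_ss(-4)=288, F_ss(-2)=-192, F_ss(2)=576; F_tt(-4)=300, F_tt(-3)=-120, F_tt(-2)=180, F_tt(1)=-1800.
Local minima occur where both diagonal entries positive: (-4, -4), (-4, -2), (2, -4), (2, -2). Count: 4.

4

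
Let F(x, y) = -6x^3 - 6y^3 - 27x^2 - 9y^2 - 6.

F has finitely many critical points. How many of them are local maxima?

F separates as a function of x plus a function of y, so ∇F=0 decouples.
∂F/∂x = -18x(x + 3) = 0 at x ∈ {-3, 0}; ∂F/∂y = -18y(y + 1) = 0 at y ∈ {-1, 0}.
The Hessian is diagonal: diag(F_xx, F_yy). Second derivatives: F_xx(-3)=54, F_xx(0)=-54; F_yy(-1)=18, F_yy(0)=-18.
Local maxima occur where both diagonal entries negative: (0, 0). Count: 1.

1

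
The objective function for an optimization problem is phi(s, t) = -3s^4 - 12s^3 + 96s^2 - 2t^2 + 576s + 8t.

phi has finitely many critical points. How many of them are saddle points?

1

phi separates as a function of s plus a function of t, so ∇phi=0 decouples.
∂phi/∂s = -12(s - 4)(s + 3)(s + 4) = 0 at s ∈ {-4, -3, 4}; ∂phi/∂t = -4(t - 2) = 0 at t ∈ {2}.
The Hessian is diagonal: diag(phi_ss, phi_tt). Second derivatives: phi_ss(-4)=-96, phi_ss(-3)=84, phi_ss(4)=-672; phi_tt(2)=-4.
Saddle points occur where the two diagonal entries have opposite signs: (-3, 2). Count: 1.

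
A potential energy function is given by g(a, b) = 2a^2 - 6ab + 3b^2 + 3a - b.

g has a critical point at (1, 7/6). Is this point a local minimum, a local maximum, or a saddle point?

saddle point

The Hessian of g is constant: H = [[4, -6], [-6, 6]].
det(H) = 4·6 − (-6)² = -12.
Since det(H) < 0, H is indefinite and the critical point is a saddle point.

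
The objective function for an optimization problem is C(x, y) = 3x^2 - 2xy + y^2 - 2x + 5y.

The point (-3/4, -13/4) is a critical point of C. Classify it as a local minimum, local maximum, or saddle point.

local minimum

The Hessian of C is constant: H = [[6, -2], [-2, 2]].
det(H) = 6·2 − (-2)² = 8.
det(H) > 0 and tr(H) = 8 > 0, so H is positive definite and the point is a local minimum.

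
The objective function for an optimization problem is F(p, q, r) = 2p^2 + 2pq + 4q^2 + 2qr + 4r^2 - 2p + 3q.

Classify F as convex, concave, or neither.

convex

F is quadratic, so its Hessian is the constant matrix H = [[4, 2, 0], [2, 8, 2], [0, 2, 8]].
Leading principal minors: 4, 28, 208.
All positive ⇒ H ≻ 0 ⇒ convex.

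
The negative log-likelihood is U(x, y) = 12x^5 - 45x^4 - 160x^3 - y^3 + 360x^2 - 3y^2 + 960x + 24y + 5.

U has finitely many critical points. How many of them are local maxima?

2

U separates as a function of x plus a function of y, so ∇U=0 decouples.
∂U/∂x = 60(x - 4)(x - 2)(x + 1)(x + 2) = 0 at x ∈ {-2, -1, 2, 4}; ∂U/∂y = -3(y - 2)(y + 4) = 0 at y ∈ {-4, 2}.
The Hessian is diagonal: diag(U_xx, U_yy). Second derivatives: U_xx(-2)=-1440, U_xx(-1)=900, U_xx(2)=-1440, U_xx(4)=3600; U_yy(-4)=18, U_yy(2)=-18.
Local maxima occur where both diagonal entries negative: (-2, 2), (2, 2). Count: 2.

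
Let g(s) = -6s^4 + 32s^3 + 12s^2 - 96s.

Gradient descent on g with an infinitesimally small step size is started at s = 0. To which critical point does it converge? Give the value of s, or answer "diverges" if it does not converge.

g'(s) = -24(s - 4)(s - 1)(s + 1), so g'(0) = -96.
Gradient descent moves in the -g' direction, i.e. s is increasing.
The nearest critical point in that direction is s = 1, where g'' = 144 > 0 (a local minimum). The iterate converges there.

1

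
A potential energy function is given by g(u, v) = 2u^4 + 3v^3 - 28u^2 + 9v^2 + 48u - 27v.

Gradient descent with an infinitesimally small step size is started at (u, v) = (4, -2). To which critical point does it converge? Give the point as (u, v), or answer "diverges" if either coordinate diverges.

(2, 1)

g is separable, so gradient descent decouples: u follows -∂g/∂u, v follows -∂g/∂v.
∂g/∂u = 8(u - 2)(u - 1)(u + 3); at u=4 this is 336, so u decreases.
∂g/∂v = 9(v - 1)(v + 3); at v=-2 this is -27, so v increases.
u converges to its nearest critical value 2 (a local min of the u-part); v converges to 1. The iterate converges to (2, 1).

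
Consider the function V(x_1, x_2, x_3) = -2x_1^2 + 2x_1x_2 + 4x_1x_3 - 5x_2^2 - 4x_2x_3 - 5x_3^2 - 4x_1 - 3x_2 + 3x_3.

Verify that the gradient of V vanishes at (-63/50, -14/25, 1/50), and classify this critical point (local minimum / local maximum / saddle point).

∇V = (-4x_1 + 2x_2 + 4x_3 - 4, 2x_1 - 10x_2 - 4x_3 - 3, 4x_1 - 4x_2 - 10x_3 + 3); substituting (-63/50, -14/25, 1/50) gives ∇V = (0, 0, 0), so (-63/50, -14/25, 1/50) is indeed a critical point.
The Hessian is constant: H = [[-4, 2, 4], [2, -10, -4], [4, -4, -10]].
Leading principal minors: Δ₁ = -4, Δ₂ = 36, Δ₃ = -200.
The minors alternate sign starting negative (−, +, −), so H is negative definite: a local maximum.

local maximum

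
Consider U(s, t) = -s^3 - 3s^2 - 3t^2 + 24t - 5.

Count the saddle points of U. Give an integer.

U separates as a function of s plus a function of t, so ∇U=0 decouples.
∂U/∂s = -3s(s + 2) = 0 at s ∈ {-2, 0}; ∂U/∂t = -6(t - 4) = 0 at t ∈ {4}.
The Hessian is diagonal: diag(U_ss, U_tt). Second derivatives: U_ss(-2)=6, U_ss(0)=-6; U_tt(4)=-6.
Saddle points occur where the two diagonal entries have opposite signs: (-2, 4). Count: 1.

1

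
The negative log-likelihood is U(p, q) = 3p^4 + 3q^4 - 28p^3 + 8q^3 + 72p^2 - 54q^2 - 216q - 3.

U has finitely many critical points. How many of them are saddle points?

4

U separates as a function of p plus a function of q, so ∇U=0 decouples.
∂U/∂p = 12p(p - 4)(p - 3) = 0 at p ∈ {0, 3, 4}; ∂U/∂q = 12(q - 3)(q + 2)(q + 3) = 0 at q ∈ {-3, -2, 3}.
The Hessian is diagonal: diag(U_pp, U_qq). Second derivatives: U_pp(0)=144, U_pp(3)=-36, U_pp(4)=48; U_qq(-3)=72, U_qq(-2)=-60, U_qq(3)=360.
Saddle points occur where the two diagonal entries have opposite signs: (0, -2), (3, -3), (3, 3), (4, -2). Count: 4.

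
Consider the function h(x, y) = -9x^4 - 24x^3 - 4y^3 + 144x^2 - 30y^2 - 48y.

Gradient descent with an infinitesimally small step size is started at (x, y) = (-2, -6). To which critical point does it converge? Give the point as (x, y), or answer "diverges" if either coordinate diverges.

h is separable, so gradient descent decouples: x follows -∂h/∂x, y follows -∂h/∂y.
∂h/∂x = -36x(x - 2)(x + 4); at x=-2 this is -576, so x increases.
∂h/∂y = -12(y + 1)(y + 4); at y=-6 this is -120, so y increases.
x converges to its nearest critical value 0 (a local min of the x-part); y converges to -4. The iterate converges to (0, -4).

(0, -4)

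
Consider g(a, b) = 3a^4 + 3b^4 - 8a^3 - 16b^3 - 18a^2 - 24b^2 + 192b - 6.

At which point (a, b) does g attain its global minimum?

g(a,b) separates as P(a) + Q(b) − 6, so its minimum is min P + min Q − 6.
P'(a) = 12a(a - 3)(a + 1) vanishes at a ∈ {-1, 0, 3}; Q'(b) = 12(b - 4)(b - 2)(b + 2) vanishes at b ∈ {-2, 2, 4}.
Local minima of P (where P''>0): P(-1)=-7, P(3)=-135. Local minima of Q: Q(-2)=-304, Q(4)=128.
So the global minimum of g is P(3) + Q(-2) − 6 = -135 − 304 − 6 = -445, attained at (3, -2).

(3, -2)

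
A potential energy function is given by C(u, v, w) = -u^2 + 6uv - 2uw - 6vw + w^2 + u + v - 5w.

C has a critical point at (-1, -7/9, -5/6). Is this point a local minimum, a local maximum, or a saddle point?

saddle point

The Hessian is constant: H = [[-2, 6, -2], [6, 0, -6], [-2, -6, 2]].
Leading principal minors: Δ₁ = -2, Δ₂ = -36, Δ₃ = 144.
The minors fit neither the all-positive nor the alternating-sign pattern, so H is indefinite: a saddle point.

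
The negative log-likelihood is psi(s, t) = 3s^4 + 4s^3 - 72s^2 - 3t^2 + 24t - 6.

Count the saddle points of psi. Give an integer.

2

psi separates as a function of s plus a function of t, so ∇psi=0 decouples.
∂psi/∂s = 12s(s - 3)(s + 4) = 0 at s ∈ {-4, 0, 3}; ∂psi/∂t = -6(t - 4) = 0 at t ∈ {4}.
The Hessian is diagonal: diag(psi_ss, psi_tt). Second derivatives: psi_ss(-4)=336, psi_ss(0)=-144, psi_ss(3)=252; psi_tt(4)=-6.
Saddle points occur where the two diagonal entries have opposite signs: (-4, 4), (3, 4). Count: 2.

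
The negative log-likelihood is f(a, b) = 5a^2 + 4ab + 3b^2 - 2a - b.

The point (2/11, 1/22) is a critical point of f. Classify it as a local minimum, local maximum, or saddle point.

The Hessian of f is constant: H = [[10, 4], [4, 6]].
det(H) = 10·6 − 4² = 44.
det(H) > 0 and tr(H) = 16 > 0, so H is positive definite and the point is a local minimum.

local minimum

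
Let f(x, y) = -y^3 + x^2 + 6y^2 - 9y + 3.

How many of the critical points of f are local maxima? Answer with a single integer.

f separates as a function of x plus a function of y, so ∇f=0 decouples.
∂f/∂x = 2x = 0 at x ∈ {0}; ∂f/∂y = -3(y - 3)(y - 1) = 0 at y ∈ {1, 3}.
The Hessian is diagonal: diag(f_xx, f_yy). Second derivatives: f_xx(0)=2; f_yy(1)=6, f_yy(3)=-6.
Local maxima occur where both diagonal entries negative: none. Count: 0.

0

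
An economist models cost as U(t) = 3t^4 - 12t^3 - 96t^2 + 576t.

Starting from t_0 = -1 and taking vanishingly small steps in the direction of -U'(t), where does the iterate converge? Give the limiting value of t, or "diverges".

-4

U'(t) = 12(t - 4)(t - 3)(t + 4), so U'(-1) = 720.
Gradient descent moves in the -U' direction, i.e. t is decreasing.
The nearest critical point in that direction is t = -4, where U'' = 672 > 0 (a local minimum). The iterate converges there.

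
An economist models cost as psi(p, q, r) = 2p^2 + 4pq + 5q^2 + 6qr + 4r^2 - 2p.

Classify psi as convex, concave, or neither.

psi is quadratic, so its Hessian is the constant matrix H = [[4, 4, 0], [4, 10, 6], [0, 6, 8]].
Leading principal minors: 4, 24, 48.
All positive ⇒ H ≻ 0 ⇒ convex.

convex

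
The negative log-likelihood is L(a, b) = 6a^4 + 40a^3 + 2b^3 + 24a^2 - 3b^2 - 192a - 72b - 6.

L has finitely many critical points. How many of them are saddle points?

3

L separates as a function of a plus a function of b, so ∇L=0 decouples.
∂L/∂a = 24(a - 1)(a + 2)(a + 4) = 0 at a ∈ {-4, -2, 1}; ∂L/∂b = 6(b - 4)(b + 3) = 0 at b ∈ {-3, 4}.
The Hessian is diagonal: diag(L_aa, L_bb). Second derivatives: L_aa(-4)=240, L_aa(-2)=-144, L_aa(1)=360; L_bb(-3)=-42, L_bb(4)=42.
Saddle points occur where the two diagonal entries have opposite signs: (-4, -3), (-2, 4), (1, -3). Count: 3.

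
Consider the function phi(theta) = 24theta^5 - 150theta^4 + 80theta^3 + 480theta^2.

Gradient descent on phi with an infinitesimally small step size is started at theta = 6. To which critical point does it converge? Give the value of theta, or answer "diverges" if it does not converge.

phi'(theta) = 120theta(theta - 4)(theta - 2)(theta + 1), so phi'(6) = 40320.
Gradient descent moves in the -phi' direction, i.e. theta is decreasing.
The nearest critical point in that direction is theta = 4, where phi'' = 4800 > 0 (a local minimum). The iterate converges there.

4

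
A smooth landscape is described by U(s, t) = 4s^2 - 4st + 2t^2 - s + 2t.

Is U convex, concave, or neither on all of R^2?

U is quadratic, so its Hessian is the constant matrix H = [[8, -4], [-4, 4]].
det(H) = 16, tr(H) = 12.
det(H) > 0 and tr(H) > 0, so H is positive definite everywhere: convex.

convex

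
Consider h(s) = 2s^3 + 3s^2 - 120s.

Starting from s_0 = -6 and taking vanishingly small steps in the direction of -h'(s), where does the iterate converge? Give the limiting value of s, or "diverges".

diverges

h'(s) = 6(s - 4)(s + 5), so h'(-6) = 60.
Gradient descent moves in the -h' direction, i.e. s is decreasing.
There is no critical point below s=-6, and h' keeps the same sign, so the iterate runs off to −∞.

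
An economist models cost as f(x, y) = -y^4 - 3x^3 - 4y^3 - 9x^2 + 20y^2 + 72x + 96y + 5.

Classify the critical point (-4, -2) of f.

The mixed partial ∂²f/∂x∂y is 0, so the Hessian at any point is diag(f_xx, f_yy) = diag(-18(x + 1), 4(-3y^2 - 6y + 10)).
At (-4, -2): H = diag(54, 40).
Both eigenvalues are positive, so H is positive definite: a local minimum.

local minimum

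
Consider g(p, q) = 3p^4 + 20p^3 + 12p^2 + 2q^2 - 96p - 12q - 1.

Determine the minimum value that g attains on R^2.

g(p,q) separates as A(p) + B(q) − 1, so its minimum is min A + min B − 1.
A'(p) = 12(p - 1)(p + 2)(p + 4) vanishes at p ∈ {-4, -2, 1}; B'(q) = 4q - 12 vanishes at q ∈ {3}.
Local minima of A (where A''>0): A(-4)=64, A(1)=-61. Local minima of B: B(3)=-18.
So the global minimum of g is A(1) + B(3) − 1 = -61 − 18 − 1 = -80, attained at (1, 3).

-80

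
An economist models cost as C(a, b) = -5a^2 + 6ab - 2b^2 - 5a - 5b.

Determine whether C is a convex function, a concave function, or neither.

C is quadratic, so its Hessian is the constant matrix H = [[-10, 6], [6, -4]].
det(H) = 4, tr(H) = -14.
det(H) > 0 and tr(H) < 0, so H is negative definite everywhere: concave.

concave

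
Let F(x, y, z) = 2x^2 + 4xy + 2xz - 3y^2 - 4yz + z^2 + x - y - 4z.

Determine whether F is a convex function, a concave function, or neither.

F is quadratic, so its Hessian is the constant matrix H = [[4, 4, 2], [4, -6, -4], [2, -4, 2]].
Leading principal minors: 4, -40, -184.
Neither pattern holds ⇒ H is indefinite ⇒ neither convex nor concave.

neither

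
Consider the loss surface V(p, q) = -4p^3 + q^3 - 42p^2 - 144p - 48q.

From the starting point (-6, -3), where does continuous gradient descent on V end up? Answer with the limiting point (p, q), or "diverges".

V is separable, so gradient descent decouples: p follows -∂V/∂p, q follows -∂V/∂q.
∂V/∂p = -12(p + 3)(p + 4); at p=-6 this is -72, so p increases.
∂V/∂q = 3(q - 4)(q + 4); at q=-3 this is -21, so q increases.
p converges to its nearest critical value -4 (a local min of the p-part); q converges to 4. The iterate converges to (-4, 4).

(-4, 4)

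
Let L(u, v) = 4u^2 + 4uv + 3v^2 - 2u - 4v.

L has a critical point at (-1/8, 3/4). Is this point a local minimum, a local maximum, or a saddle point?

The Hessian of L is constant: H = [[8, 4], [4, 6]].
det(H) = 8·6 − 4² = 32.
det(H) > 0 and tr(H) = 14 > 0, so H is positive definite and the point is a local minimum.

local minimum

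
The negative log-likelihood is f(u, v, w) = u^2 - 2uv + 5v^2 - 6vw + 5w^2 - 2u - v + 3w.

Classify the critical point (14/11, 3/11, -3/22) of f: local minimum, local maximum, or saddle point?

local minimum

The Hessian is constant: H = [[2, -2, 0], [-2, 10, -6], [0, -6, 10]].
Leading principal minors: Δ₁ = 2, Δ₂ = 16, Δ₃ = 88.
All leading minors are positive, so H is positive definite: a local minimum.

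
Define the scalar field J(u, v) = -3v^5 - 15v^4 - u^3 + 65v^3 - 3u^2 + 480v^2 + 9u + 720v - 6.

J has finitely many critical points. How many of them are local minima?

2

J separates as a function of u plus a function of v, so ∇J=0 decouples.
∂J/∂u = -3(u - 1)(u + 3) = 0 at u ∈ {-3, 1}; ∂J/∂v = -15(v - 4)(v + 1)(v + 3)(v + 4) = 0 at v ∈ {-4, -3, -1, 4}.
The Hessian is diagonal: diag(J_uu, J_vv). Second derivatives: J_uu(-3)=12, J_uu(1)=-12; J_vv(-4)=360, J_vv(-3)=-210, J_vv(-1)=450, J_vv(4)=-4200.
Local minima occur where both diagonal entries positive: (-3, -4), (-3, -1). Count: 2.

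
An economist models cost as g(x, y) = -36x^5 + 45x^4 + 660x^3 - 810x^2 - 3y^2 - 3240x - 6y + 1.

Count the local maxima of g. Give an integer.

2

g separates as a function of x plus a function of y, so ∇g=0 decouples.
∂g/∂x = -180(x - 3)(x - 2)(x + 1)(x + 3) = 0 at x ∈ {-3, -1, 2, 3}; ∂g/∂y = -6(y + 1) = 0 at y ∈ {-1}.
The Hessian is diagonal: diag(g_xx, g_yy). Second derivatives: g_xx(-3)=10800, g_xx(-1)=-4320, g_xx(2)=2700, g_xx(3)=-4320; g_yy(-1)=-6.
Local maxima occur where both diagonal entries negative: (-1, -1), (3, -1). Count: 2.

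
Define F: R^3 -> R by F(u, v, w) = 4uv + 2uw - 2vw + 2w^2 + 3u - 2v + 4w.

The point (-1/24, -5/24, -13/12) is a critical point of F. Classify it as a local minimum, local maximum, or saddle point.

saddle point

The Hessian is constant: H = [[0, 4, 2], [4, 0, -2], [2, -2, 4]].
Leading principal minors: Δ₁ = 0, Δ₂ = -16, Δ₃ = -96.
The minors fit neither the all-positive nor the alternating-sign pattern, so H is indefinite: a saddle point.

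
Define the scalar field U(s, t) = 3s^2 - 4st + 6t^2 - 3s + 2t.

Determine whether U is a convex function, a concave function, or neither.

U is quadratic, so its Hessian is the constant matrix H = [[6, -4], [-4, 12]].
det(H) = 56, tr(H) = 18.
det(H) > 0 and tr(H) > 0, so H is positive definite everywhere: convex.

convex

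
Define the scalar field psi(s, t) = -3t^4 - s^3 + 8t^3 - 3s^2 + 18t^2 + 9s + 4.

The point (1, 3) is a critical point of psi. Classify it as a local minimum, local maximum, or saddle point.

The mixed partial ∂²psi/∂s∂t is 0, so the Hessian at any point is diag(psi_ss, psi_tt) = diag(-6(s + 1), 12(-3t^2 + 4t + 3)).
At (1, 3): H = diag(-12, -144).
Both eigenvalues are negative, so H is negative definite: a local maximum.

local maximum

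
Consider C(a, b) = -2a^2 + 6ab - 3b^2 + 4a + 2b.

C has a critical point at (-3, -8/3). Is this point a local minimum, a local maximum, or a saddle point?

The Hessian of C is constant: H = [[-4, 6], [6, -6]].
det(H) = (-4)·(-6) − 6² = -12.
Since det(H) < 0, H is indefinite and the critical point is a saddle point.

saddle point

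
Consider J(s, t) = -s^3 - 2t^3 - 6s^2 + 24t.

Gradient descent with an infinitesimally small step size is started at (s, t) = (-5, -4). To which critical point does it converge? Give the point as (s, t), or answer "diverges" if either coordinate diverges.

J is separable, so gradient descent decouples: s follows -∂J/∂s, t follows -∂J/∂t.
∂J/∂s = -3s(s + 4); at s=-5 this is -15, so s increases.
∂J/∂t = -6(t - 2)(t + 2); at t=-4 this is -72, so t increases.
s converges to its nearest critical value -4 (a local min of the s-part); t converges to -2. The iterate converges to (-4, -2).

(-4, -2)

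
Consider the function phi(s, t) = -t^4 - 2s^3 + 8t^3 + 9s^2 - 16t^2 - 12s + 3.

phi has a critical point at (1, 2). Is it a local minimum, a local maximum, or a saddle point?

local minimum

The mixed partial ∂²phi/∂s∂t is 0, so the Hessian at any point is diag(phi_ss, phi_tt) = diag(6(-2s + 3), 4(-3t^2 + 12t - 8)).
At (1, 2): H = diag(6, 16).
Both eigenvalues are positive, so H is positive definite: a local minimum.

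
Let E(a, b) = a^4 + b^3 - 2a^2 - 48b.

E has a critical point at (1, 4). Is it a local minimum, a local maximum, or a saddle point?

local minimum

The mixed partial ∂²E/∂a∂b is 0, so the Hessian at any point is diag(E_aa, E_bb) = diag(4(3a^2 - 1), 6b).
At (1, 4): H = diag(8, 24).
Both eigenvalues are positive, so H is positive definite: a local minimum.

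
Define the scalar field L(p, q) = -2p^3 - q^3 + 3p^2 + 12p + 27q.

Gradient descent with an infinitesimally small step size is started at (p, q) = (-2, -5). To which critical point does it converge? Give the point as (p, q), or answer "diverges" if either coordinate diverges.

L is separable, so gradient descent decouples: p follows -∂L/∂p, q follows -∂L/∂q.
∂L/∂p = -6(p - 2)(p + 1); at p=-2 this is -24, so p increases.
∂L/∂q = -3(q - 3)(q + 3); at q=-5 this is -48, so q increases.
p converges to its nearest critical value -1 (a local min of the p-part); q converges to -3. The iterate converges to (-1, -3).

(-1, -3)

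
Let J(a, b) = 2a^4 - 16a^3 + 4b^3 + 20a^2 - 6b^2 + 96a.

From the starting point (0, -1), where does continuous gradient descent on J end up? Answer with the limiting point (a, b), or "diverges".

J is separable, so gradient descent decouples: a follows -∂J/∂a, b follows -∂J/∂b.
∂J/∂a = 8(a - 4)(a - 3)(a + 1); at a=0 this is 96, so a decreases.
∂J/∂b = 12b(b - 1); at b=-1 this is 24, so b decreases.
The b-coordinate has no critical point in that direction and runs off to infinity.

diverges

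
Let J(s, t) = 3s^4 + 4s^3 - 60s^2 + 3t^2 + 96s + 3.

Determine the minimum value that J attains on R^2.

J(s,t) separates as P(s) + Q(t) + 3, so its minimum is min P + min Q + 3.
P'(s) = 12(s - 2)(s - 1)(s + 4) vanishes at s ∈ {-4, 1, 2}; Q'(t) = 6t vanishes at t ∈ {0}.
Local minima of P (where P''>0): P(-4)=-832, P(2)=32. Local minima of Q: Q(0)=0.
So the global minimum of J is P(-4) + Q(0) + 3 = -832 + 0 + 3 = -829, attained at (-4, 0).

-829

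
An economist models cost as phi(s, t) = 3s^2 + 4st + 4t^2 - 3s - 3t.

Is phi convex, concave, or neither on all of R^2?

convex

phi is quadratic, so its Hessian is the constant matrix H = [[6, 4], [4, 8]].
det(H) = 32, tr(H) = 14.
det(H) > 0 and tr(H) > 0, so H is positive definite everywhere: convex.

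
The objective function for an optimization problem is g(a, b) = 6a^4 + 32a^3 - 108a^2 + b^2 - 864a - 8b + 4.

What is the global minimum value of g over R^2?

g(a,b) separates as P(a) + Q(b) + 4, so its minimum is min P + min Q + 4.
P'(a) = 24(a - 3)(a + 3)(a + 4) vanishes at a ∈ {-4, -3, 3}; Q'(b) = 2b - 8 vanishes at b ∈ {4}.
Local minima of P (where P''>0): P(-4)=1216, P(3)=-2214. Local minima of Q: Q(4)=-16.
So the global minimum of g is P(3) + Q(4) + 4 = -2214 − 16 + 4 = -2226, attained at (3, 4).

-2226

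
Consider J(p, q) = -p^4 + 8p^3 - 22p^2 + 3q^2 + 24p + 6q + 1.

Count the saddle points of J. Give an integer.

2

J separates as a function of p plus a function of q, so ∇J=0 decouples.
∂J/∂p = -4(p - 3)(p - 2)(p - 1) = 0 at p ∈ {1, 2, 3}; ∂J/∂q = 6(q + 1) = 0 at q ∈ {-1}.
The Hessian is diagonal: diag(J_pp, J_qq). Second derivatives: J_pp(1)=-8, J_pp(2)=4, J_pp(3)=-8; J_qq(-1)=6.
Saddle points occur where the two diagonal entries have opposite signs: (1, -1), (3, -1). Count: 2.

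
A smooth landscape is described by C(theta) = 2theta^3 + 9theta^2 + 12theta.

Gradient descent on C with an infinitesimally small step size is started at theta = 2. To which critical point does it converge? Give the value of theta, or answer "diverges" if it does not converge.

C'(theta) = 6(theta + 1)(theta + 2), so C'(2) = 72.
Gradient descent moves in the -C' direction, i.e. theta is decreasing.
The nearest critical point in that direction is theta = -1, where C'' = 6 > 0 (a local minimum). The iterate converges there.

-1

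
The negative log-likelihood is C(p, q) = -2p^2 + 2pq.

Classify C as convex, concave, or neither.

neither

C is quadratic, so its Hessian is the constant matrix H = [[-4, 2], [2, 0]].
det(H) = -4, tr(H) = -4.
det(H) < 0, so H is indefinite: neither convex nor concave.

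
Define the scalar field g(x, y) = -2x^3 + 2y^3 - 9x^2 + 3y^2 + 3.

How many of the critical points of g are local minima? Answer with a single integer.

g separates as a function of x plus a function of y, so ∇g=0 decouples.
∂g/∂x = -6x(x + 3) = 0 at x ∈ {-3, 0}; ∂g/∂y = 6y(y + 1) = 0 at y ∈ {-1, 0}.
The Hessian is diagonal: diag(g_xx, g_yy). Second derivatives: g_xx(-3)=18, g_xx(0)=-18; g_yy(-1)=-6, g_yy(0)=6.
Local minima occur where both diagonal entries positive: (-3, 0). Count: 1.

1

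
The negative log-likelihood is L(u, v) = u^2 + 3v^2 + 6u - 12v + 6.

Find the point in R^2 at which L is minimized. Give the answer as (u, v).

L(u,v) separates as P(u) + Q(v) + 6, so its minimum is min P + min Q + 6.
P'(u) = 2u + 6 vanishes at u ∈ {-3}; Q'(v) = 6v - 12 vanishes at v ∈ {2}.
Local minima of P (where P''>0): P(-3)=-9. Local minima of Q: Q(2)=-12.
So the global minimum of L is P(-3) + Q(2) + 6 = -9 − 12 + 6 = -15, attained at (-3, 2).

(-3, 2)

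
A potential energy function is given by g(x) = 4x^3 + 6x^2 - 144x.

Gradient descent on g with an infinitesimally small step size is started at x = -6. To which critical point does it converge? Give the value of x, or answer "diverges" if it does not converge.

g'(x) = 12(x - 3)(x + 4), so g'(-6) = 216.
Gradient descent moves in the -g' direction, i.e. x is decreasing.
There is no critical point below x=-6, and g' keeps the same sign, so the iterate runs off to −∞.

diverges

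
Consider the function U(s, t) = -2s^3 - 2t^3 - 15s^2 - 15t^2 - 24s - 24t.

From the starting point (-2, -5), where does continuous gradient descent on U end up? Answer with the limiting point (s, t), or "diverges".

U is separable, so gradient descent decouples: s follows -∂U/∂s, t follows -∂U/∂t.
∂U/∂s = -6(s + 1)(s + 4); at s=-2 this is 12, so s decreases.
∂U/∂t = -6(t + 1)(t + 4); at t=-5 this is -24, so t increases.
s converges to its nearest critical value -4 (a local min of the s-part); t converges to -4. The iterate converges to (-4, -4).

(-4, -4)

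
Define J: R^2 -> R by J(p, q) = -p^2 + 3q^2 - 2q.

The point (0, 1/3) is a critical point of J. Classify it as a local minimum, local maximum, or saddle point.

The Hessian of J is constant: H = [[-2, 0], [0, 6]].
det(H) = (-2)·6 − 0² = -12.
Since det(H) < 0, H is indefinite and the critical point is a saddle point.

saddle point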